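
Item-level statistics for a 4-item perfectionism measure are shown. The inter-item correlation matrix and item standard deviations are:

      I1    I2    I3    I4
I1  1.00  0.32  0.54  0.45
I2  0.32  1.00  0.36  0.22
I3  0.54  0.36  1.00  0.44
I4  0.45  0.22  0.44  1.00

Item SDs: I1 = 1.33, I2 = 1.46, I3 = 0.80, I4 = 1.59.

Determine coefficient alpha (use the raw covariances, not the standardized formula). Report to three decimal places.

α = 0.676

Σσ²ᵢ = 1.33² + 1.46² + 0.80² + 1.59² = 7.0686
Covariances σ_ij = r_ij · s_i · s_j:
  σ(I1,I2) = 0.32 × 1.33 × 1.46 = 0.6214
  σ(I1,I3) = 0.54 × 1.33 × 0.80 = 0.5746
  σ(I1,I4) = 0.45 × 1.33 × 1.59 = 0.9516
  σ(I2,I3) = 0.36 × 1.46 × 0.80 = 0.4205
  σ(I2,I4) = 0.22 × 1.46 × 1.59 = 0.5107
  σ(I3,I4) = 0.44 × 0.80 × 1.59 = 0.5597
σ²_T = Σσ²ᵢ + 2·Σσ_ij = 7.0686 + 2 × 3.6385 = 14.3456
α = (4/3)·(1 − 7.0686/14.3456) = 0.676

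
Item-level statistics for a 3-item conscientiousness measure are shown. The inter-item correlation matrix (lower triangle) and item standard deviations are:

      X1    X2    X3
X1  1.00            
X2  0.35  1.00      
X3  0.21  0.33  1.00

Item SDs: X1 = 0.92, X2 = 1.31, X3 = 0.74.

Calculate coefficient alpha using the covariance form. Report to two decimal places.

α = 0.54

Σσ²ᵢ = 0.92² + 1.31² + 0.74² = 3.1101
Covariances σ_ij = r_ij · s_i · s_j:
  σ(X1,X2) = 0.35 × 0.92 × 1.31 = 0.4218
  σ(X1,X3) = 0.21 × 0.92 × 0.74 = 0.1430
  σ(X2,X3) = 0.33 × 1.31 × 0.74 = 0.3199
σ²_T = Σσ²ᵢ + 2·Σσ_ij = 3.1101 + 2 × 0.8847 = 4.8795
α = (3/2)·(1 − 3.1101/4.8795) = 0.54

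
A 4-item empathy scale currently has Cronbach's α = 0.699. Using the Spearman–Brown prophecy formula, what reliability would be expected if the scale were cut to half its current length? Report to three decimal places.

Length factor m = 1/2
α' = m·α / (1 − (1−m)·α)
   = 1/2 × 0.699 / (1 − (1 − 1/2) × 0.699)
   = 0.3495 / 0.6505 = 0.537

predicted reliability = 0.537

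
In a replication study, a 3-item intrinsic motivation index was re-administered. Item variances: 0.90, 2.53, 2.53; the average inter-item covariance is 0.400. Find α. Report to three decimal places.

α = 0.431

Σσᵢ² = 0.90 + 2.53 + 2.53 = 5.96
Sum of the 3 distinct covariances = 3 × 0.400 = 1.200
total variance = Σσᵢ² + 2·Σcov = 5.96 + 2 × 1.200 = 8.360
α = (3/2)·(1 − 5.96/8.360) = 0.431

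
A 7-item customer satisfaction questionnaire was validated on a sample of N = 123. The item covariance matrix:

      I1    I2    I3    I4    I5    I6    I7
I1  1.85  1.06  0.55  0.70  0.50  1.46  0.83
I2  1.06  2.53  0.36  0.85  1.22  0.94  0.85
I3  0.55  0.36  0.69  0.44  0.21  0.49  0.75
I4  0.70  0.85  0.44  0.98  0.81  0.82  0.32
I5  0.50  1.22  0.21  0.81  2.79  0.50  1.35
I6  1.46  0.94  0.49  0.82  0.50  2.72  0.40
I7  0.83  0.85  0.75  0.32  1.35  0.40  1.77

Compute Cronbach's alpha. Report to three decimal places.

α = 0.814

sum of item variances = 1.85 + 2.53 + 0.69 + 0.98 + 2.79 + 2.72 + 1.77 = 13.33
Sum of off-diagonal covariances = 15.41
σ²_total = 13.33 + 2 × 15.41 = 44.15
α = (k/(k−1))·(1 − sum of item variances/σ²_total) = (7/6)·(1 − 13.33/44.15) = 0.814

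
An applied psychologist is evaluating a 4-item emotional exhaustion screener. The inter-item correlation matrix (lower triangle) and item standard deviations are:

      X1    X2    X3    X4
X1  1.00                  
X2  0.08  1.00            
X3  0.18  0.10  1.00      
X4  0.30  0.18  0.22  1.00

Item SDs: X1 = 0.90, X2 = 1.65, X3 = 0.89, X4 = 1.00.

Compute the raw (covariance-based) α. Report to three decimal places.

Σσ²ᵢ = 0.90² + 1.65² + 0.89² + 1.00² = 5.3246
Covariances σ_ij = r_ij · s_i · s_j:
  σ(X1,X2) = 0.08 × 0.90 × 1.65 = 0.1188
  σ(X1,X3) = 0.18 × 0.90 × 0.89 = 0.1442
  σ(X1,X4) = 0.30 × 0.90 × 1.00 = 0.2700
  σ(X2,X3) = 0.10 × 1.65 × 0.89 = 0.1469
  σ(X2,X4) = 0.18 × 1.65 × 1.00 = 0.2970
  σ(X3,X4) = 0.22 × 0.89 × 1.00 = 0.1958
σ²_T = Σσ²ᵢ + 2·Σσ_ij = 5.3246 + 2 × 1.1727 = 7.6700
α = (4/3)·(1 − 5.3246/7.6700) = 0.408

α = 0.408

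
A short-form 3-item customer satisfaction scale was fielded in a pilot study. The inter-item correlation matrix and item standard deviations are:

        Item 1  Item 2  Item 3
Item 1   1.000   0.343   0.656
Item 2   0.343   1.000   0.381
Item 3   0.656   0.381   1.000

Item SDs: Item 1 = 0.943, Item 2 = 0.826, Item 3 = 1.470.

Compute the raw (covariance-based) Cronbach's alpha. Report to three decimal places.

α = 0.701

Σσ²ᵢ = 0.943² + 0.826² + 1.470² = 3.7324
Covariances σ_ij = r_ij · s_i · s_j:
  σ(Item 1,Item 2) = 0.343 × 0.943 × 0.826 = 0.2672
  σ(Item 1,Item 3) = 0.656 × 0.943 × 1.470 = 0.9094
  σ(Item 2,Item 3) = 0.381 × 0.826 × 1.470 = 0.4626
σ²_T = Σσ²ᵢ + 2·Σσ_ij = 3.7324 + 2 × 1.6392 = 7.0108
α = (3/2)·(1 − 3.7324/7.0108) = 0.701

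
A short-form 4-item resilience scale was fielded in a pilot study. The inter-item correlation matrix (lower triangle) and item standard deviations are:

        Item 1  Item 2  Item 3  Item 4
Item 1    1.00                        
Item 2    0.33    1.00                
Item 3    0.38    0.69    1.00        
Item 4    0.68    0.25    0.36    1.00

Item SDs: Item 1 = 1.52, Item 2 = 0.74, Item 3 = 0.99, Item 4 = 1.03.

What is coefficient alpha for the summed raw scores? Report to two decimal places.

α = 0.74

Σσ²ᵢ = 1.52² + 0.74² + 0.99² + 1.03² = 4.8990
Covariances σ_ij = r_ij · s_i · s_j:
  σ(Item 1,Item 2) = 0.33 × 1.52 × 0.74 = 0.3712
  σ(Item 1,Item 3) = 0.38 × 1.52 × 0.99 = 0.5718
  σ(Item 1,Item 4) = 0.68 × 1.52 × 1.03 = 1.0646
  σ(Item 2,Item 3) = 0.69 × 0.74 × 0.99 = 0.5055
  σ(Item 2,Item 4) = 0.25 × 0.74 × 1.03 = 0.1905
  σ(Item 3,Item 4) = 0.36 × 0.99 × 1.03 = 0.3671
σ²_T = Σσ²ᵢ + 2·Σσ_ij = 4.8990 + 2 × 3.0707 = 11.0404
α = (4/3)·(1 − 4.8990/11.0404) = 0.74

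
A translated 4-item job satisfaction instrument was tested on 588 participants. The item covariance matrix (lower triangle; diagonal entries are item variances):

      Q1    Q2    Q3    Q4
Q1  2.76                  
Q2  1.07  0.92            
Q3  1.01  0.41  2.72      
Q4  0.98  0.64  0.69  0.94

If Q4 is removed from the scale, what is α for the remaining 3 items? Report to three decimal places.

Remaining items: Q1, Q2, Q3 (k = 3).
ΣVar(i) = 2.76 + 0.92 + 2.72 = 6.40
Var(T) = 6.40 + 2 × 2.49 = 11.38
α (item deleted) = (3/2)·(1 − 6.40/11.38) = 0.656

α = 0.656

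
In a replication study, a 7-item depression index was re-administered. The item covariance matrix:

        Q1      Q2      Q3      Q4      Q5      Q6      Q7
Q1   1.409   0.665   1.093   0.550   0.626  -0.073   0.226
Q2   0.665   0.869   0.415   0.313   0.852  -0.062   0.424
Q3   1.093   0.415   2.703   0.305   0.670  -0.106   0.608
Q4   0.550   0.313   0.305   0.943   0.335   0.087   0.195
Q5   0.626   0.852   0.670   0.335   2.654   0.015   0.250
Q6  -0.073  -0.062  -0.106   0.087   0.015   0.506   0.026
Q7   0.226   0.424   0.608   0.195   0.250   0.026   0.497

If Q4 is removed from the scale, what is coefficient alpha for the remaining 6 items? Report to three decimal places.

coefficient alpha = 0.679

Remaining items: Q1, Q2, Q3, Q5, Q6, Q7 (k = 6).
sum of item variances = 1.409 + 0.869 + 2.703 + 2.654 + 0.506 + 0.497 = 8.638
σ²_total = 8.638 + 2 × 5.629 = 19.896
α (item deleted) = (6/5)·(1 − 8.638/19.896) = 0.679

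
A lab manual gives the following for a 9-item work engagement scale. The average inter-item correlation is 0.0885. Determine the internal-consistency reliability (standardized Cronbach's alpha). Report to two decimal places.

standardized Cronbach's alpha = 0.47

Standardized α = k·r̄ / (1 + (k−1)·r̄) = 9 × 0.0885 / (1 + 8 × 0.0885)
  = 0.7965 / 1.7080 = 0.47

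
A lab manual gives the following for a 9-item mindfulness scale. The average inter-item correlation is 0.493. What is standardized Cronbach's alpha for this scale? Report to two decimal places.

α = 0.90

Standardized α = k·r̄ / (1 + (k−1)·r̄) = 9 × 0.493 / (1 + 8 × 0.493)
  = 4.4370 / 4.9440 = 0.90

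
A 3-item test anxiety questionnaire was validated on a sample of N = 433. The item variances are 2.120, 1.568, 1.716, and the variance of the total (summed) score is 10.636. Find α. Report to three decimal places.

ΣVar(i) = 2.120 + 1.568 + 1.716 = 5.404
α = (k/(k−1))·(1 − ΣVar(i)/σ²_T) = (3/2)·(1 − 5.404/10.636) = 0.738

α = 0.738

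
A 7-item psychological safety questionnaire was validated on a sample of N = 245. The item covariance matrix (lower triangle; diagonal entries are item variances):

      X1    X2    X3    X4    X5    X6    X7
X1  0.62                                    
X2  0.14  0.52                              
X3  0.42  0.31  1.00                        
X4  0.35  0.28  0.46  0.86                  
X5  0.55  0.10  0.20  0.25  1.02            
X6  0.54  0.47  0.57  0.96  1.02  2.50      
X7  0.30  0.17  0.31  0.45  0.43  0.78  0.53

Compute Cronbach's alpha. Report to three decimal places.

Σσ²ᵢ = 0.62 + 0.52 + 1.00 + 0.86 + 1.02 + 2.50 + 0.53 = 7.05
Σ_{i<j} σ_ij = 9.06
total variance = 7.05 + 2 × 9.06 = 25.17
α = (k/(k−1))·(1 − Σσ²ᵢ/total variance) = (7/6)·(1 − 7.05/25.17) = 0.840

Cronbach's alpha = 0.840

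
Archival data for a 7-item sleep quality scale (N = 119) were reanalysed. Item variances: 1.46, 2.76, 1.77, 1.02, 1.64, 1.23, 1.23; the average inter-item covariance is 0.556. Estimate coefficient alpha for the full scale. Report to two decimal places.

sum of item variances = 1.46 + 2.76 + 1.77 + 1.02 + 1.64 + 1.23 + 1.23 = 11.11
Sum of the 21 distinct covariances = 21 × 0.556 = 11.676
total variance = sum of item variances + 2·Σcov = 11.11 + 2 × 11.676 = 34.462
α = (7/6)·(1 − 11.11/34.462) = 0.79

coefficient alpha = 0.79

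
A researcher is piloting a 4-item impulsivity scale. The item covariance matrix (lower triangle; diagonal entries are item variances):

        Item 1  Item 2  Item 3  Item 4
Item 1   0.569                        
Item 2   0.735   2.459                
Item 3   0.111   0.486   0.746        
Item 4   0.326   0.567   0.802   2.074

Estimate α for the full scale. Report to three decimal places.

ΣVar(i) = 0.569 + 2.459 + 0.746 + 2.074 = 5.848
Sum of off-diagonal covariances = 3.027
σ²_T = 5.848 + 2 × 3.027 = 11.902
α = (k/(k−1))·(1 − ΣVar(i)/σ²_T) = (4/3)·(1 − 5.848/11.902) = 0.678

α = 0.678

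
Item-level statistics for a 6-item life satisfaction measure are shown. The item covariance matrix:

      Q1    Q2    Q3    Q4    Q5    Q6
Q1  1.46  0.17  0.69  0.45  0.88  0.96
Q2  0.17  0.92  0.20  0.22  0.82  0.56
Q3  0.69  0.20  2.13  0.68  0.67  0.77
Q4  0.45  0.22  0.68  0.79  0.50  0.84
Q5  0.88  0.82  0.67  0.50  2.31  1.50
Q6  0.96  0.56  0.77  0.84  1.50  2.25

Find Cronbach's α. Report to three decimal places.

Σσ²ᵢ = 1.46 + 0.92 + 2.13 + 0.79 + 2.31 + 2.25 = 9.86
Sum of off-diagonal covariances = 9.91
total variance = 9.86 + 2 × 9.91 = 29.68
α = (k/(k−1))·(1 − Σσ²ᵢ/total variance) = (6/5)·(1 − 9.86/29.68) = 0.801

Cronbach's α = 0.801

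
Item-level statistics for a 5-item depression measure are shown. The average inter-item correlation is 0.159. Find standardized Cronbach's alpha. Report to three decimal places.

α = 0.486

Standardized α = k·r̄ / (1 + (k−1)·r̄) = 5 × 0.159 / (1 + 4 × 0.159)
  = 0.7950 / 1.6360 = 0.486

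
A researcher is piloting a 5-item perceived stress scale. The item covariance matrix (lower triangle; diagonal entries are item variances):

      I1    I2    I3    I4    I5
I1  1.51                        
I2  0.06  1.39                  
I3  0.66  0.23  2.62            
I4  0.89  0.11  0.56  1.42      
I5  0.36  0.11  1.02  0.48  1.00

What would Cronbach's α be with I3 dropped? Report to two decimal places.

Remaining items: I1, I2, I4, I5 (k = 4).
Σσ²ᵢ = 1.51 + 1.39 + 1.42 + 1.00 = 5.32
σ²_total = 5.32 + 2 × 2.01 = 9.34
α (item deleted) = (4/3)·(1 − 5.32/9.34) = 0.57

Cronbach's α = 0.57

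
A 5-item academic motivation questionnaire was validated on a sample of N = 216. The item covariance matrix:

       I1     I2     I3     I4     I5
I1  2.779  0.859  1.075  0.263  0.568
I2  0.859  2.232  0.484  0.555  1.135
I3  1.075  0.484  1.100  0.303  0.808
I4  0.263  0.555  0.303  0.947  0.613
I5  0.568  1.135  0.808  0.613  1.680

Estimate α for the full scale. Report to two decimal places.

Σσ²ᵢ = 2.779 + 2.232 + 1.100 + 0.947 + 1.680 = 8.738
Σ_{i<j} σ_ij = 6.663
Var(T) = 8.738 + 2 × 6.663 = 22.064
α = (k/(k−1))·(1 − Σσ²ᵢ/Var(T)) = (5/4)·(1 − 8.738/22.064) = 0.75

α = 0.75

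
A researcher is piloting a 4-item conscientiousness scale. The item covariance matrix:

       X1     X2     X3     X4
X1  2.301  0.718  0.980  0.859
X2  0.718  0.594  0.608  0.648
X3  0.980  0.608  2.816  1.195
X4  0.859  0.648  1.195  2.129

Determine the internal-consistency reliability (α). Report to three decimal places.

α = 0.748

ΣVar(i) = 2.301 + 0.594 + 2.816 + 2.129 = 7.840
Sum of the distinct covariances = 5.008
σ²_total = 7.840 + 2 × 5.008 = 17.856
α = (k/(k−1))·(1 − ΣVar(i)/σ²_total) = (4/3)·(1 − 7.840/17.856) = 0.748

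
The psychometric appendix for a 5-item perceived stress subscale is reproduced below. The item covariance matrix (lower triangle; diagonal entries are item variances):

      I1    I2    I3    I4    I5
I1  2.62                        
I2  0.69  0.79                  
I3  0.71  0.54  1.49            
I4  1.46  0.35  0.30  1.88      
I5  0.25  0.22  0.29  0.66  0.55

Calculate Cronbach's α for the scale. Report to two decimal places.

ΣVar(i) = 2.62 + 0.79 + 1.49 + 1.88 + 0.55 = 7.33
Σ_{i<j} σ_ij = 5.47
total variance = 7.33 + 2 × 5.47 = 18.27
α = (k/(k−1))·(1 − ΣVar(i)/total variance) = (5/4)·(1 − 7.33/18.27) = 0.75

Cronbach's α = 0.75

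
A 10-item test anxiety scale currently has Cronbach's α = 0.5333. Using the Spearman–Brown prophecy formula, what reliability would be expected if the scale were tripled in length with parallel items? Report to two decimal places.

Length factor m = 3
α' = m·α / (1 + (m−1)·α)
   = 3 × 0.5333 / (1 + (3 − 1) × 0.5333)
   = 1.5999 / 2.0666 = 0.77

predicted reliability = 0.77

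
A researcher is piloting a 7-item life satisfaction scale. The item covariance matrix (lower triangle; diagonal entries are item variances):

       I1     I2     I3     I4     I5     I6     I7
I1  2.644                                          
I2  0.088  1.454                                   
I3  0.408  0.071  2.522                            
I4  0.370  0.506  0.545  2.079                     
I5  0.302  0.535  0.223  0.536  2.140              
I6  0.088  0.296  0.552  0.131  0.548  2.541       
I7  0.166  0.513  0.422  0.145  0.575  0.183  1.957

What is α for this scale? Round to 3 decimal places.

α = 0.565

sum of item variances = 2.644 + 1.454 + 2.522 + 2.079 + 2.140 + 2.541 + 1.957 = 15.337
Sum of the distinct covariances = 7.203
σ²_total = 15.337 + 2 × 7.203 = 29.743
α = (k/(k−1))·(1 − sum of item variances/σ²_total) = (7/6)·(1 − 15.337/29.743) = 0.565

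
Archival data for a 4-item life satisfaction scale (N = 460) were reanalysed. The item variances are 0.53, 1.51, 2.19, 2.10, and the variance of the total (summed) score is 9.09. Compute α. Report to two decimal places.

ΣVar(i) = 0.53 + 1.51 + 2.19 + 2.10 = 6.33
α = (k/(k−1))·(1 − ΣVar(i)/total variance) = (4/3)·(1 − 6.33/9.09) = 0.40

α = 0.40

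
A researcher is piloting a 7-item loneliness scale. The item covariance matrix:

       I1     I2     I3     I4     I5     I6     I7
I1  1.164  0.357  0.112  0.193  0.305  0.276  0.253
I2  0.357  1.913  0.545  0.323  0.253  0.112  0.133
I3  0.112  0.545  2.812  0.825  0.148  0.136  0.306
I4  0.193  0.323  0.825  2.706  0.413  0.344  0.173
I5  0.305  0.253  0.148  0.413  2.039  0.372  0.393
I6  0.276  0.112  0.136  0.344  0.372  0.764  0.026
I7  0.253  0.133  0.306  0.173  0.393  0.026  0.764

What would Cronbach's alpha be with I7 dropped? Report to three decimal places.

Remaining items: I1, I2, I3, I4, I5, I6 (k = 6).
ΣVar(i) = 1.164 + 1.913 + 2.812 + 2.706 + 2.039 + 0.764 = 11.398
σ²_T = 11.398 + 2 × 4.714 = 20.826
α (item deleted) = (6/5)·(1 − 11.398/20.826) = 0.543

α = 0.543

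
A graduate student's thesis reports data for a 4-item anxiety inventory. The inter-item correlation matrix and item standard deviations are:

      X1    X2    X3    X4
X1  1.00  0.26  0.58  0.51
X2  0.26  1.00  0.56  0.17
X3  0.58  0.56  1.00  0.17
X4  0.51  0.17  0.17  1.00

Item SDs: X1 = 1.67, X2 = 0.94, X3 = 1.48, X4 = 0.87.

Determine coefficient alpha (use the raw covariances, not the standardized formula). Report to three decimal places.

α = 0.706

Σσ²ᵢ = 1.67² + 0.94² + 1.48² + 0.87² = 6.6198
Covariances σ_ij = r_ij · s_i · s_j:
  σ(X1,X2) = 0.26 × 1.67 × 0.94 = 0.4081
  σ(X1,X3) = 0.58 × 1.67 × 1.48 = 1.4335
  σ(X1,X4) = 0.51 × 1.67 × 0.87 = 0.7410
  σ(X2,X3) = 0.56 × 0.94 × 1.48 = 0.7791
  σ(X2,X4) = 0.17 × 0.94 × 0.87 = 0.1390
  σ(X3,X4) = 0.17 × 1.48 × 0.87 = 0.2189
σ²_T = Σσ²ᵢ + 2·Σσ_ij = 6.6198 + 2 × 3.7196 = 14.0590
α = (4/3)·(1 − 6.6198/14.0590) = 0.706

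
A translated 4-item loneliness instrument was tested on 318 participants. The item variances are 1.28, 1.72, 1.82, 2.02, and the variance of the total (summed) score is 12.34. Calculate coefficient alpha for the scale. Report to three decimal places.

α = 0.594

ΣVar(i) = 1.28 + 1.72 + 1.82 + 2.02 = 6.84
α = (k/(k−1))·(1 − ΣVar(i)/σ²_total) = (4/3)·(1 − 6.84/12.34) = 0.594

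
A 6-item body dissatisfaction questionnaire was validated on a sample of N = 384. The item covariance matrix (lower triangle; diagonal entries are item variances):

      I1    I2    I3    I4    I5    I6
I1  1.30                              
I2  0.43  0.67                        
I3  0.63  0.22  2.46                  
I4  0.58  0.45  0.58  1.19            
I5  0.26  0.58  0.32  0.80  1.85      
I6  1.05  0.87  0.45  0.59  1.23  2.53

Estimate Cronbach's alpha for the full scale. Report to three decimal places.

sum of item variances = 1.30 + 0.67 + 2.46 + 1.19 + 1.85 + 2.53 = 10.00
Σ_{i<j} σ_ij = 9.04
total variance = 10.00 + 2 × 9.04 = 28.08
α = (k/(k−1))·(1 − sum of item variances/total variance) = (6/5)·(1 − 10.00/28.08) = 0.773

Cronbach's alpha = 0.773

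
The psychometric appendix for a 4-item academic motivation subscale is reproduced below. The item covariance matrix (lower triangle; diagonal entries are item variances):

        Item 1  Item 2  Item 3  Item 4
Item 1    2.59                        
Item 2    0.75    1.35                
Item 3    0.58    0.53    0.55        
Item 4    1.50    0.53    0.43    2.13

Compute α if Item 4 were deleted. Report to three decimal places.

Remaining items: Item 1, Item 2, Item 3 (k = 3).
Σσ²ᵢ = 2.59 + 1.35 + 0.55 = 4.49
Var(T) = 4.49 + 2 × 1.86 = 8.21
α (item deleted) = (3/2)·(1 − 4.49/8.21) = 0.680

α = 0.680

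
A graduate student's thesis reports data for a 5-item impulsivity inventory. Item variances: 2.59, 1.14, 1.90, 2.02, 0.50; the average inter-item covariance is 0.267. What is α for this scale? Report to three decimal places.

sum of item variances = 2.59 + 1.14 + 1.90 + 2.02 + 0.50 = 8.15
Sum of the 10 distinct covariances = 10 × 0.267 = 2.670
Var(T) = sum of item variances + 2·Σcov = 8.15 + 2 × 2.670 = 13.490
α = (5/4)·(1 − 8.15/13.490) = 0.495

α = 0.495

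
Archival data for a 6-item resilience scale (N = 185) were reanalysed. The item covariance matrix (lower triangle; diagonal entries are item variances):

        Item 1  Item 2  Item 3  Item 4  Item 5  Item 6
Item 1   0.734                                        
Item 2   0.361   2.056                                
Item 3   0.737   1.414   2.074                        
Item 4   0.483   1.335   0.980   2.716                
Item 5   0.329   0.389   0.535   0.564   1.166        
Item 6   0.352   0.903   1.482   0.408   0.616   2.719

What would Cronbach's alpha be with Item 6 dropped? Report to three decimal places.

Remaining items: Item 1, Item 2, Item 3, Item 4, Item 5 (k = 5).
Σσᵢ² = 0.734 + 2.056 + 2.074 + 2.716 + 1.166 = 8.746
σ²_total = 8.746 + 2 × 7.127 = 23.000
α (item deleted) = (5/4)·(1 − 8.746/23.000) = 0.775

Cronbach's alpha = 0.775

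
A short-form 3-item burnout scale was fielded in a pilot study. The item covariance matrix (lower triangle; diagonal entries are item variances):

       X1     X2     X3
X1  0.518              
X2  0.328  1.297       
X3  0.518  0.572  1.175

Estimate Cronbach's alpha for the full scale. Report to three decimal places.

Cronbach's alpha = 0.730

Σσ²ᵢ = 0.518 + 1.297 + 1.175 = 2.990
Sum of the distinct covariances = 1.418
σ²_T = 2.990 + 2 × 1.418 = 5.826
α = (k/(k−1))·(1 − Σσ²ᵢ/σ²_T) = (3/2)·(1 − 2.990/5.826) = 0.730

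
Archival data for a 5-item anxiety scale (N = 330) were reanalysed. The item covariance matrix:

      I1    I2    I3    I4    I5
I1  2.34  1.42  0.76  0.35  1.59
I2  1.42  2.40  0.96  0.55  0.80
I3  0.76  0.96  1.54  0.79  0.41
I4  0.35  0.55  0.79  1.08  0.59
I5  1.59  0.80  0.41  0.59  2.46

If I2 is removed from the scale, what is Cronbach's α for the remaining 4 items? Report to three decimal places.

Remaining items: I1, I3, I4, I5 (k = 4).
sum of item variances = 2.34 + 1.54 + 1.08 + 2.46 = 7.42
Var(T) = 7.42 + 2 × 4.49 = 16.40
α (item deleted) = (4/3)·(1 − 7.42/16.40) = 0.730

α = 0.730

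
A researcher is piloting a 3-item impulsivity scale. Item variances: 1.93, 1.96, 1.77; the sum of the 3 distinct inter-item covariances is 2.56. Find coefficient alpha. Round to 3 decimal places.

Σσᵢ² = 1.93 + 1.96 + 1.77 = 5.66
Sum of distinct covariances = 2.56
σ²_T = Σσᵢ² + 2·Σcov = 5.66 + 2 × 2.56 = 10.78
α = (3/2)·(1 − 5.66/10.78) = 0.712

α = 0.712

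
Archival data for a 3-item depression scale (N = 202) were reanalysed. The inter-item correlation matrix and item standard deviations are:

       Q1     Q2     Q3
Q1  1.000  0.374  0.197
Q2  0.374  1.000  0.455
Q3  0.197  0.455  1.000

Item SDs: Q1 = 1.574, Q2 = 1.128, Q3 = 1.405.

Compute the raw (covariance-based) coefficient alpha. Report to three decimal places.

coefficient alpha = 0.583

Σσ²ᵢ = 1.574² + 1.128² + 1.405² = 5.7239
Covariances σ_ij = r_ij · s_i · s_j:
  σ(Q1,Q2) = 0.374 × 1.574 × 1.128 = 0.6640
  σ(Q1,Q3) = 0.197 × 1.574 × 1.405 = 0.4357
  σ(Q2,Q3) = 0.455 × 1.128 × 1.405 = 0.7211
σ²_T = Σσ²ᵢ + 2·Σσ_ij = 5.7239 + 2 × 1.8208 = 9.3655
α = (3/2)·(1 − 5.7239/9.3655) = 0.583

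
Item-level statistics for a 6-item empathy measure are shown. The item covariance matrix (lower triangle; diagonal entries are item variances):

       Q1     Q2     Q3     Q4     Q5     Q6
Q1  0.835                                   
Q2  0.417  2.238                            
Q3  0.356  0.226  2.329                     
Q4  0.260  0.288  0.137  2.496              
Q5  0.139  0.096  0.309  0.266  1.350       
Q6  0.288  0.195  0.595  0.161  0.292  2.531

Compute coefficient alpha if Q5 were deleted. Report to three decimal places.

coefficient alpha = 0.449

Remaining items: Q1, Q2, Q3, Q4, Q6 (k = 5).
ΣVar(i) = 0.835 + 2.238 + 2.329 + 2.496 + 2.531 = 10.429
Var(T) = 10.429 + 2 × 2.923 = 16.275
α (item deleted) = (5/4)·(1 − 10.429/16.275) = 0.449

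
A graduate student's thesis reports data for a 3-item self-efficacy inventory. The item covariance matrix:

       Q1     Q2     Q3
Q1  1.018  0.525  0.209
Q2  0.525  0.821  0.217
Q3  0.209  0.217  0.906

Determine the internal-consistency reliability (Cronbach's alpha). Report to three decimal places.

α = 0.614

sum of item variances = 1.018 + 0.821 + 0.906 = 2.745
Σ_{i<j} σ_ij = 0.951
total variance = 2.745 + 2 × 0.951 = 4.647
α = (k/(k−1))·(1 − sum of item variances/total variance) = (3/2)·(1 − 2.745/4.647) = 0.614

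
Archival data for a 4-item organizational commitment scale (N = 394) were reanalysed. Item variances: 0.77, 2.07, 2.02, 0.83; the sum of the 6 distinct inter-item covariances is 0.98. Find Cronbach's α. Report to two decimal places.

Cronbach's α = 0.34

Σσᵢ² = 0.77 + 2.07 + 2.02 + 0.83 = 5.69
Sum of distinct covariances = 0.98
σ²_T = Σσᵢ² + 2·Σcov = 5.69 + 2 × 0.98 = 7.65
α = (4/3)·(1 − 5.69/7.65) = 0.34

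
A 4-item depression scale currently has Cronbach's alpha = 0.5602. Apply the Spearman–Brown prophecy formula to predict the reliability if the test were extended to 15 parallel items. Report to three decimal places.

Length factor m = 15/4 = 3.7500
α' = m·α / (1 + (m−1)·α)
   = 15/4 × 0.5602 / (1 + (15/4 − 1) × 0.5602)
   = 2.1008 / 2.5406 = 0.827

predicted reliability = 0.827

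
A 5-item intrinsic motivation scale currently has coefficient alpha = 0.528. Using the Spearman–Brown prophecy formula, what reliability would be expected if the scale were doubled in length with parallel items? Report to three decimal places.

Length factor m = 2
α' = m·α / (1 + (m−1)·α)
   = 2 × 0.528 / (1 + (2 − 1) × 0.528)
   = 1.0560 / 1.5280 = 0.691

predicted reliability = 0.691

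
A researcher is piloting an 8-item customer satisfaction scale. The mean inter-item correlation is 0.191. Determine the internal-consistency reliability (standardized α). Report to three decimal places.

standardized α = 0.654

Standardized α = k·r̄ / (1 + (k−1)·r̄) = 8 × 0.191 / (1 + 7 × 0.191)
  = 1.5280 / 2.3370 = 0.654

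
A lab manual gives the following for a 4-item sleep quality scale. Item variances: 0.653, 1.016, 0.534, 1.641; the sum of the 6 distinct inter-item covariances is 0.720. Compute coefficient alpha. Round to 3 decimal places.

Σσ²ᵢ = 0.653 + 1.016 + 0.534 + 1.641 = 3.844
Sum of distinct covariances = 0.720
total variance = Σσ²ᵢ + 2·Σcov = 3.844 + 2 × 0.720 = 5.284
α = (4/3)·(1 − 3.844/5.284) = 0.363

α = 0.363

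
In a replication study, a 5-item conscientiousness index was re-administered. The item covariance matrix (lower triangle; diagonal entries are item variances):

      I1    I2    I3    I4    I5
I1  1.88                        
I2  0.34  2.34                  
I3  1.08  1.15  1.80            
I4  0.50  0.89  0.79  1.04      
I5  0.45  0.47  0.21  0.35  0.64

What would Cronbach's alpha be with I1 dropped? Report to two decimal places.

Remaining items: I2, I3, I4, I5 (k = 4).
sum of item variances = 2.34 + 1.80 + 1.04 + 0.64 = 5.82
Var(T) = 5.82 + 2 × 3.86 = 13.54
α (item deleted) = (4/3)·(1 − 5.82/13.54) = 0.76

Cronbach's alpha = 0.76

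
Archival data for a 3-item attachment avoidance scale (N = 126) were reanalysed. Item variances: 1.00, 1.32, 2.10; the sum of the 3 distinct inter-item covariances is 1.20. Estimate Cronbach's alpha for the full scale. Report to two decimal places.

α = 0.53

Σσᵢ² = 1.00 + 1.32 + 2.10 = 4.42
Sum of distinct covariances = 1.20
Var(T) = Σσᵢ² + 2·Σcov = 4.42 + 2 × 1.20 = 6.82
α = (3/2)·(1 − 4.42/6.82) = 0.53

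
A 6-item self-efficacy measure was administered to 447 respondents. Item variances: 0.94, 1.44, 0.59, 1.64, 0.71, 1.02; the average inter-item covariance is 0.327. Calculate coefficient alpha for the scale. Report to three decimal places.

coefficient alpha = 0.729

Σσᵢ² = 0.94 + 1.44 + 0.59 + 1.64 + 0.71 + 1.02 = 6.34
Sum of the 15 distinct covariances = 15 × 0.327 = 4.905
Var(T) = Σσᵢ² + 2·Σcov = 6.34 + 2 × 4.905 = 16.150
α = (6/5)·(1 − 6.34/16.150) = 0.729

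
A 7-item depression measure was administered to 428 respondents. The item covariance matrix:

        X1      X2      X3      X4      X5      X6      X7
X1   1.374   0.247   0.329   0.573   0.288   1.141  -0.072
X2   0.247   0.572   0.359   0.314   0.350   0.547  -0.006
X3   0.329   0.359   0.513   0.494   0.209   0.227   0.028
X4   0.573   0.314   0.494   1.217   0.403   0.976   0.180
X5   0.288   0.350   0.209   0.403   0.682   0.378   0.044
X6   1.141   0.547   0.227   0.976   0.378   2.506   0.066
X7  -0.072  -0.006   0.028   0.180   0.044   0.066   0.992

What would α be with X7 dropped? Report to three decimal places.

α = 0.799

Remaining items: X1, X2, X3, X4, X5, X6 (k = 6).
ΣVar(i) = 1.374 + 0.572 + 0.513 + 1.217 + 0.682 + 2.506 = 6.864
σ²_total = 6.864 + 2 × 6.835 = 20.534
α (item deleted) = (6/5)·(1 − 6.864/20.534) = 0.799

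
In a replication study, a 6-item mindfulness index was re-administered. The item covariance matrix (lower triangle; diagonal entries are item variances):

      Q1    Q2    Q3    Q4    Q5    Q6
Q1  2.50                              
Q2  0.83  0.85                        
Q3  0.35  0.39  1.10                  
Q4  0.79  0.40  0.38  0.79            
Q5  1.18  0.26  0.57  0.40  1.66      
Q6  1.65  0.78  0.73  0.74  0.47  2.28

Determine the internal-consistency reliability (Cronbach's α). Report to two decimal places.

α = 0.82

Σσᵢ² = 2.50 + 0.85 + 1.10 + 0.79 + 1.66 + 2.28 = 9.18
Σ_{i<j} σ_ij = 9.92
σ²_total = 9.18 + 2 × 9.92 = 29.02
α = (k/(k−1))·(1 − Σσᵢ²/σ²_total) = (6/5)·(1 − 9.18/29.02) = 0.82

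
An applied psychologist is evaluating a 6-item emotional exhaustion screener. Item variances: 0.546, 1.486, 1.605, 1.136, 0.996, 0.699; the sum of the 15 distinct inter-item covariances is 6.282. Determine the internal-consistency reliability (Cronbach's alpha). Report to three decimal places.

sum of item variances = 0.546 + 1.486 + 1.605 + 1.136 + 0.996 + 0.699 = 6.468
Sum of distinct covariances = 6.282
Var(T) = sum of item variances + 2·Σcov = 6.468 + 2 × 6.282 = 19.032
α = (6/5)·(1 − 6.468/19.032) = 0.792

α = 0.792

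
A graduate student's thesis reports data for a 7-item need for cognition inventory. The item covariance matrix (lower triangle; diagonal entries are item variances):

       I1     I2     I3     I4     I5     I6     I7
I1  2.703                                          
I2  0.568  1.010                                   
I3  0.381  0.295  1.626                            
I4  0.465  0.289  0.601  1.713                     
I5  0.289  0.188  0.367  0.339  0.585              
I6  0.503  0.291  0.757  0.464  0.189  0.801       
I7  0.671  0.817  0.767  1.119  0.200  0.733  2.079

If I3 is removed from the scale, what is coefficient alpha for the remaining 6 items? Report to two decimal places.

Remaining items: I1, I2, I4, I5, I6, I7 (k = 6).
sum of item variances = 2.703 + 1.010 + 1.713 + 0.585 + 0.801 + 2.079 = 8.891
σ²_total = 8.891 + 2 × 7.125 = 23.141
α (item deleted) = (6/5)·(1 − 8.891/23.141) = 0.74

coefficient alpha = 0.74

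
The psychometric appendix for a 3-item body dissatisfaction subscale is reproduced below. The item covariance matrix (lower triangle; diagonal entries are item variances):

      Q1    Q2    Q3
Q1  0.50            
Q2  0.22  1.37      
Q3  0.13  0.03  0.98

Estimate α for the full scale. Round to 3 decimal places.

Σσ²ᵢ = 0.50 + 1.37 + 0.98 = 2.85
Sum of the distinct covariances = 0.38
Var(T) = 2.85 + 2 × 0.38 = 3.61
α = (k/(k−1))·(1 − Σσ²ᵢ/Var(T)) = (3/2)·(1 − 2.85/3.61) = 0.316

α = 0.316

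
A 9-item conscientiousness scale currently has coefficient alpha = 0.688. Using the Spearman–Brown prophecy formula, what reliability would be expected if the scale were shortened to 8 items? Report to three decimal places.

predicted reliability = 0.662

Length factor m = 8/9 = 0.8889
α' = m·α / (1 − (1−m)·α)
   = 8/9 × 0.688 / (1 − (1 − 8/9) × 0.688)
   = 0.6116 / 0.9236 = 0.662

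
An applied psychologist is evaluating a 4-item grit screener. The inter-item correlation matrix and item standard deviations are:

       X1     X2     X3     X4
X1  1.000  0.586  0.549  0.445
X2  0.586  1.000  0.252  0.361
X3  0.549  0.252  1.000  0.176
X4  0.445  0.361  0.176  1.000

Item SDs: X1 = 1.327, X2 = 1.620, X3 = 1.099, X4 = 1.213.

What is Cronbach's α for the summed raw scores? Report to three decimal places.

Cronbach's α = 0.722

Σσ²ᵢ = 1.327² + 1.620² + 1.099² + 1.213² = 7.0645
Covariances σ_ij = r_ij · s_i · s_j:
  σ(X1,X2) = 0.586 × 1.327 × 1.620 = 1.2597
  σ(X1,X3) = 0.549 × 1.327 × 1.099 = 0.8006
  σ(X1,X4) = 0.445 × 1.327 × 1.213 = 0.7163
  σ(X2,X3) = 0.252 × 1.620 × 1.099 = 0.4487
  σ(X2,X4) = 0.361 × 1.620 × 1.213 = 0.7094
  σ(X3,X4) = 0.176 × 1.099 × 1.213 = 0.2346
σ²_T = Σσ²ᵢ + 2·Σσ_ij = 7.0645 + 2 × 4.1693 = 15.4031
α = (4/3)·(1 − 7.0645/15.4031) = 0.722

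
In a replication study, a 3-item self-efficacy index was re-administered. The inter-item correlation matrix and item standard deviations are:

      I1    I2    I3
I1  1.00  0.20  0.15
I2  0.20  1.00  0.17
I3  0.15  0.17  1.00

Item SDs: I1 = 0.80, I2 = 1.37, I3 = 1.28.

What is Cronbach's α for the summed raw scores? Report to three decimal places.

α = 0.366

Σσ²ᵢ = 0.80² + 1.37² + 1.28² = 4.1553
Covariances σ_ij = r_ij · s_i · s_j:
  σ(I1,I2) = 0.20 × 0.80 × 1.37 = 0.2192
  σ(I1,I3) = 0.15 × 0.80 × 1.28 = 0.1536
  σ(I2,I3) = 0.17 × 1.37 × 1.28 = 0.2981
σ²_T = Σσ²ᵢ + 2·Σσ_ij = 4.1553 + 2 × 0.6709 = 5.4971
α = (3/2)·(1 − 4.1553/5.4971) = 0.366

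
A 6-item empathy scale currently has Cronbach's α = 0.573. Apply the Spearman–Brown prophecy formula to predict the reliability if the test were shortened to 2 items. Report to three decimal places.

Length factor m = 2/6 = 0.3333
α' = m·α / (1 − (1−m)·α)
   = 2/6 × 0.573 / (1 − (1 − 2/6) × 0.573)
   = 0.1910 / 0.6180 = 0.309

predicted reliability = 0.309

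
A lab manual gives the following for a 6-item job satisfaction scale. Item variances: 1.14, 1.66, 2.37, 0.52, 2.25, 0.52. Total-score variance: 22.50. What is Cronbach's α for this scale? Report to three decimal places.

Σσᵢ² = 1.14 + 1.66 + 2.37 + 0.52 + 2.25 + 0.52 = 8.46
α = (k/(k−1))·(1 − Σσᵢ²/Var(T)) = (6/5)·(1 − 8.46/22.50) = 0.749

α = 0.749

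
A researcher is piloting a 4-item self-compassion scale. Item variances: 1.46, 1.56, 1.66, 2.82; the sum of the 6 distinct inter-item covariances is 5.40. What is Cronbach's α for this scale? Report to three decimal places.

ΣVar(i) = 1.46 + 1.56 + 1.66 + 2.82 = 7.50
Sum of distinct covariances = 5.40
total variance = ΣVar(i) + 2·Σcov = 7.50 + 2 × 5.40 = 18.30
α = (4/3)·(1 − 7.50/18.30) = 0.787

Cronbach's α = 0.787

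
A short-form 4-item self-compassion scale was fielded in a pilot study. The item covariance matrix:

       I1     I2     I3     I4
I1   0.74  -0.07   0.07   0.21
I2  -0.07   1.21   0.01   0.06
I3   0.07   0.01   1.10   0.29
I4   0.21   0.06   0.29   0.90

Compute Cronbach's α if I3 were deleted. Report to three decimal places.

α = 0.185

Remaining items: I1, I2, I4 (k = 3).
Σσ²ᵢ = 0.74 + 1.21 + 0.90 = 2.85
Var(T) = 2.85 + 2 × 0.20 = 3.25
α (item deleted) = (3/2)·(1 − 2.85/3.25) = 0.185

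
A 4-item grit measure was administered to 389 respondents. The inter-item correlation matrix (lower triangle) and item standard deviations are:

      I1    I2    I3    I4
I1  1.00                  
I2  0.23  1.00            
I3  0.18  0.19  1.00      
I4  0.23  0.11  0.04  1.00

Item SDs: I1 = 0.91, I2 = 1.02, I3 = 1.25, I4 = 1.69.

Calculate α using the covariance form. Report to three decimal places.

Σσ²ᵢ = 0.91² + 1.02² + 1.25² + 1.69² = 6.2871
Covariances σ_ij = r_ij · s_i · s_j:
  σ(I1,I2) = 0.23 × 0.91 × 1.02 = 0.2135
  σ(I1,I3) = 0.18 × 0.91 × 1.25 = 0.2047
  σ(I1,I4) = 0.23 × 0.91 × 1.69 = 0.3537
  σ(I2,I3) = 0.19 × 1.02 × 1.25 = 0.2422
  σ(I2,I4) = 0.11 × 1.02 × 1.69 = 0.1896
  σ(I3,I4) = 0.04 × 1.25 × 1.69 = 0.0845
σ²_T = Σσ²ᵢ + 2·Σσ_ij = 6.2871 + 2 × 1.2882 = 8.8635
α = (4/3)·(1 − 6.2871/8.8635) = 0.388

α = 0.388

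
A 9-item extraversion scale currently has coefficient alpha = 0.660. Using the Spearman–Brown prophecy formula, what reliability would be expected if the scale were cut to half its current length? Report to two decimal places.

predicted reliability = 0.49

Length factor m = 1/2
α' = m·α / (1 − (1−m)·α)
   = 1/2 × 0.660 / (1 − (1 − 1/2) × 0.660)
   = 0.3300 / 0.6700 = 0.49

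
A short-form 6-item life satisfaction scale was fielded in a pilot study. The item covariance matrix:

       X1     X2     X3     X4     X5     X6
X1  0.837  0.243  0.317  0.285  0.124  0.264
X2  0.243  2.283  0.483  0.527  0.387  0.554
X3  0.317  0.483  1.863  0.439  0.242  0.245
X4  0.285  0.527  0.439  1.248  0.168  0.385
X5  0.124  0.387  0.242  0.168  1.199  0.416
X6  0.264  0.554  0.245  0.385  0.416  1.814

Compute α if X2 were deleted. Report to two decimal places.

Remaining items: X1, X3, X4, X5, X6 (k = 5).
sum of item variances = 0.837 + 1.863 + 1.248 + 1.199 + 1.814 = 6.961
σ²_total = 6.961 + 2 × 2.885 = 12.731
α (item deleted) = (5/4)·(1 − 6.961/12.731) = 0.57

α = 0.57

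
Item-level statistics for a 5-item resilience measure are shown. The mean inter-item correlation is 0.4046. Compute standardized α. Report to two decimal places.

Standardized α = k·r̄ / (1 + (k−1)·r̄) = 5 × 0.4046 / (1 + 4 × 0.4046)
  = 2.0230 / 2.6184 = 0.77

α = 0.77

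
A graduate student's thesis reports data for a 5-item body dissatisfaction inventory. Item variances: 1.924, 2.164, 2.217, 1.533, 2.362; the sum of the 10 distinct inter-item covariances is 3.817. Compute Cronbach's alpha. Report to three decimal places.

sum of item variances = 1.924 + 2.164 + 2.217 + 1.533 + 2.362 = 10.200
Sum of distinct covariances = 3.817
total variance = sum of item variances + 2·Σcov = 10.200 + 2 × 3.817 = 17.834
α = (5/4)·(1 − 10.200/17.834) = 0.535

α = 0.535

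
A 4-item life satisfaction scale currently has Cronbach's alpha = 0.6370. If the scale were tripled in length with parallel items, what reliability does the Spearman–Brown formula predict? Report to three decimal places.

predicted reliability = 0.840

Length factor m = 3
α' = m·α / (1 + (m−1)·α)
   = 3 × 0.6370 / (1 + (3 − 1) × 0.6370)
   = 1.9110 / 2.2740 = 0.840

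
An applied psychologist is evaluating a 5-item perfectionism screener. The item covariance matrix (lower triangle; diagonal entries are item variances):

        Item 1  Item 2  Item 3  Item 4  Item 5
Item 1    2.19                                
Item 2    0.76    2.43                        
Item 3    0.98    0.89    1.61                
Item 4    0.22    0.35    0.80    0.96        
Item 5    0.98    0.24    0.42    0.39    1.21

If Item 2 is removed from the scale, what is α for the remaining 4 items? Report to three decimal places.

Remaining items: Item 1, Item 3, Item 4, Item 5 (k = 4).
sum of item variances = 2.19 + 1.61 + 0.96 + 1.21 = 5.97
σ²_T = 5.97 + 2 × 3.79 = 13.55
α (item deleted) = (4/3)·(1 − 5.97/13.55) = 0.746

α = 0.746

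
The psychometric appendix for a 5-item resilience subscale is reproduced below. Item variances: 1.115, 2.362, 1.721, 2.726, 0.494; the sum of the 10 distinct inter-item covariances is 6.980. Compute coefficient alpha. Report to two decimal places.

Σσᵢ² = 1.115 + 2.362 + 1.721 + 2.726 + 0.494 = 8.418
Sum of distinct covariances = 6.980
Var(T) = Σσᵢ² + 2·Σcov = 8.418 + 2 × 6.980 = 22.378
α = (5/4)·(1 − 8.418/22.378) = 0.78

coefficient alpha = 0.78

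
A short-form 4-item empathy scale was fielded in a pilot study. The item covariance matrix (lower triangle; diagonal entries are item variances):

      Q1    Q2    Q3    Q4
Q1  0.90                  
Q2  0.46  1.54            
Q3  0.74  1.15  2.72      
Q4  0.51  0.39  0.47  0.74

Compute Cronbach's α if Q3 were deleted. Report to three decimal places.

Remaining items: Q1, Q2, Q4 (k = 3).
Σσᵢ² = 0.90 + 1.54 + 0.74 = 3.18
total variance = 3.18 + 2 × 1.36 = 5.90
α (item deleted) = (3/2)·(1 − 3.18/5.90) = 0.692

Cronbach's α = 0.692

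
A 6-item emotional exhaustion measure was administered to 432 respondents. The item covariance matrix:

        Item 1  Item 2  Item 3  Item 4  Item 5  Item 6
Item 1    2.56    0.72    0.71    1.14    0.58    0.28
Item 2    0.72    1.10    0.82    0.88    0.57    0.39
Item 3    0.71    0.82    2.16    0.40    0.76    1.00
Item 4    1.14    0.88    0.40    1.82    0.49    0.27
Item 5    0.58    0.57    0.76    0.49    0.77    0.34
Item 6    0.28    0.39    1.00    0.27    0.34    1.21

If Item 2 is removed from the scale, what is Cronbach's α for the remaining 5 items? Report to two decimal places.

α = 0.73

Remaining items: Item 1, Item 3, Item 4, Item 5, Item 6 (k = 5).
Σσᵢ² = 2.56 + 2.16 + 1.82 + 0.77 + 1.21 = 8.52
σ²_total = 8.52 + 2 × 5.97 = 20.46
α (item deleted) = (5/4)·(1 − 8.52/20.46) = 0.73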